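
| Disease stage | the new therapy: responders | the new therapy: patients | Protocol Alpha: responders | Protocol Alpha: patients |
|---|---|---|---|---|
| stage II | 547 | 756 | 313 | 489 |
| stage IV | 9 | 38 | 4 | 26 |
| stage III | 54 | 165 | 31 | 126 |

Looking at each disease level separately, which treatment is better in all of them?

the new therapy

Stage II: the new therapy 547/756 = 72.4%, Protocol Alpha 313/489 = 64.0% → the new therapy
Stage IV: the new therapy 9/38 = 23.7%, Protocol Alpha 4/26 = 15.4% → the new therapy
Stage III: the new therapy 54/165 = 32.7%, Protocol Alpha 31/126 = 24.6% → the new therapy
The new therapy has the higher rate in all 3 groups.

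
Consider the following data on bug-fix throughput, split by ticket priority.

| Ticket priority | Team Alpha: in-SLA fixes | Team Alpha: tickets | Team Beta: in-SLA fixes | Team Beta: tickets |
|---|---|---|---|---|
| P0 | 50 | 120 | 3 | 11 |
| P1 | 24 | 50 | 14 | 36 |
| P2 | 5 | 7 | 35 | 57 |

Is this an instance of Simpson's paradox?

P0: Team Alpha 50/120 = 41.7%, Team Beta 3/11 = 27.3% → Team Alpha
P1: Team Alpha 24/50 = 48.0%, Team Beta 14/36 = 38.9% → Team Alpha
P2: Team Alpha 5/7 = 71.4%, Team Beta 35/57 = 61.4% → Team Alpha
Overall: Team Alpha 79/177 = 44.6%, Team Beta 52/104 = 50.0% → Team Beta
Team Alpha wins each ticket group but Team Beta wins overall — the comparison reverses. Team Alpha's tickets skew toward P0, which has a lower base rate.

Yes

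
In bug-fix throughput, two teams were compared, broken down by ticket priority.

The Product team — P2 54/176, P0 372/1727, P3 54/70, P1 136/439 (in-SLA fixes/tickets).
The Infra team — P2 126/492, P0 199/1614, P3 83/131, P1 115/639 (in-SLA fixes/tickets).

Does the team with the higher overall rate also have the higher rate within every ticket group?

Yes

P2: the Product team 54/176 = 30.7%, the Infra team 126/492 = 25.6% → the Product team
P0: the Product team 372/1727 = 21.5%, the Infra team 199/1614 = 12.3% → the Product team
P3: the Product team 54/70 = 77.1%, the Infra team 83/131 = 63.4% → the Product team
P1: the Product team 136/439 = 31.0%, the Infra team 115/639 = 18.0% → the Product team
Overall: the Product team 616/2412 = 25.5%, the Infra team 523/2876 = 18.2% → the Product team
The Product team wins overall and in every ticket group — no reversal.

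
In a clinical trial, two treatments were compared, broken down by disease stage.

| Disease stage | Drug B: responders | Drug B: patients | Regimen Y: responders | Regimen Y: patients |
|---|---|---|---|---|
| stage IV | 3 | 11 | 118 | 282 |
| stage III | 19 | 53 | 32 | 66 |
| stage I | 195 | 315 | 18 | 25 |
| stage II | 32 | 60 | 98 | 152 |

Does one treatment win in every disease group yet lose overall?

Stage IV: Drug B 3/11 = 27.3%, Regimen Y 118/282 = 41.8% → Regimen Y
Stage III: Drug B 19/53 = 35.8%, Regimen Y 32/66 = 48.5% → Regimen Y
Stage I: Drug B 195/315 = 61.9%, Regimen Y 18/25 = 72.0% → Regimen Y
Stage II: Drug B 32/60 = 53.3%, Regimen Y 98/152 = 64.5% → Regimen Y
Overall: Drug B 249/439 = 56.7%, Regimen Y 266/525 = 50.7% → Drug B
Regimen Y wins each disease group but Drug B wins overall — the comparison reverses. Regimen Y's patients skew toward stage IV, which has a lower base rate.

Yes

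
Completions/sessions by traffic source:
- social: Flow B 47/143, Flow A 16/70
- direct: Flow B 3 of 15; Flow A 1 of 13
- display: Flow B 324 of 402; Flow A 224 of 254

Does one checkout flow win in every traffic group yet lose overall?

Social: Flow B 47/143 = 32.9%, Flow A 16/70 = 22.9% → Flow B
Direct: Flow B 3/15 = 20.0%, Flow A 1/13 = 7.7% → Flow B
Display: Flow B 324/402 = 80.6%, Flow A 224/254 = 88.2% → Flow A
Overall: Flow B 374/560 = 66.8%, Flow A 241/337 = 71.5% → Flow A
Neither sweeps: Flow B wins 2 of 3 groups, Flow A wins 1. Flow A wins overall but not every group — no Simpson reversal.

No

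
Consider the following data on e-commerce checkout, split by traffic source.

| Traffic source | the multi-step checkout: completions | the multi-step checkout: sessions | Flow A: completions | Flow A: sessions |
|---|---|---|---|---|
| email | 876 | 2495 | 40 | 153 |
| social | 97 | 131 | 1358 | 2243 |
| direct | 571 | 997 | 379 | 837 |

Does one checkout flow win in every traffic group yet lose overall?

Yes

Email: the multi-step checkout 876/2495 = 35.1%, Flow A 40/153 = 26.1% → the multi-step checkout
Social: the multi-step checkout 97/131 = 74.0%, Flow A 1358/2243 = 60.5% → the multi-step checkout
Direct: the multi-step checkout 571/997 = 57.3%, Flow A 379/837 = 45.3% → the multi-step checkout
Overall: the multi-step checkout 1544/3623 = 42.6%, Flow A 1777/3233 = 55.0% → Flow A
The multi-step checkout wins each traffic group but Flow A wins overall — the comparison reverses. The multi-step checkout's sessions skew toward email, which has a lower base rate.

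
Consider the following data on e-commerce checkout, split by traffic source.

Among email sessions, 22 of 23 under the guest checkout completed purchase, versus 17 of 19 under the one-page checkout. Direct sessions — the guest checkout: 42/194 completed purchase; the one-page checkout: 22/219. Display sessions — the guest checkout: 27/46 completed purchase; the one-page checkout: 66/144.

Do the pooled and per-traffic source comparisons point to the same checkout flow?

Email: the guest checkout 22/23 = 95.7%, the one-page checkout 17/19 = 89.5% → the guest checkout
Direct: the guest checkout 42/194 = 21.6%, the one-page checkout 22/219 = 10.0% → the guest checkout
Display: the guest checkout 27/46 = 58.7%, the one-page checkout 66/144 = 45.8% → the guest checkout
Overall: the guest checkout 91/263 = 34.6%, the one-page checkout 105/382 = 27.5% → the guest checkout
The guest checkout wins overall and in every traffic group — no reversal.

Yes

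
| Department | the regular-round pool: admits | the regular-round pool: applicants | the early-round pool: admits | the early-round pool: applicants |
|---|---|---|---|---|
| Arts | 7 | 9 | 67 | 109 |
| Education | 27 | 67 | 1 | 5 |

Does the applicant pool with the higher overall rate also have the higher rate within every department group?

Arts: the regular-round pool 7/9 = 77.8%, the early-round pool 67/109 = 61.5% → the regular-round pool
Education: the regular-round pool 27/67 = 40.3%, the early-round pool 1/5 = 20.0% → the regular-round pool
Overall: the regular-round pool 34/76 = 44.7%, the early-round pool 68/114 = 59.6% → the early-round pool
The regular-round pool wins each department group but the early-round pool wins overall — the comparison reverses. The regular-round pool's applicants skew toward Education, which has a lower base rate.

No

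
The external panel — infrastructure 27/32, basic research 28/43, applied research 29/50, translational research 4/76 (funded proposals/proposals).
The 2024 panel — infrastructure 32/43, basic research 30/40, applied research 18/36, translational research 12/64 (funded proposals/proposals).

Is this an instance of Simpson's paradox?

No

Infrastructure: the external panel 27/32 = 84.4%, the 2024 panel 32/43 = 74.4% → the external panel
Basic research: the external panel 28/43 = 65.1%, the 2024 panel 30/40 = 75.0% → the 2024 panel
Applied research: the external panel 29/50 = 58.0%, the 2024 panel 18/36 = 50.0% → the external panel
Translational research: the external panel 4/76 = 5.3%, the 2024 panel 12/64 = 18.8% → the 2024 panel
Overall: the external panel 88/201 = 43.8%, the 2024 panel 92/183 = 50.3% → the 2024 panel
Neither sweeps: the external panel wins 2 of 4 groups, the 2024 panel wins 2. The 2024 panel wins overall but not every group — no Simpson reversal.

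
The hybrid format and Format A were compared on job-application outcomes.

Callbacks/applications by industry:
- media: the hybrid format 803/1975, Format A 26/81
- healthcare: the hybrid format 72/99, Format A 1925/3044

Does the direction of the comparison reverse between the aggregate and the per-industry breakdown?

Media: the hybrid format 803/1975 = 40.7%, Format A 26/81 = 32.1% → the hybrid format
Healthcare: the hybrid format 72/99 = 72.7%, Format A 1925/3044 = 63.2% → the hybrid format
Overall: the hybrid format 875/2074 = 42.2%, Format A 1951/3125 = 62.4% → Format A
The hybrid format wins each industry group but Format A wins overall — the comparison reverses. The hybrid format's applications skew toward media, which has a lower base rate.

Yes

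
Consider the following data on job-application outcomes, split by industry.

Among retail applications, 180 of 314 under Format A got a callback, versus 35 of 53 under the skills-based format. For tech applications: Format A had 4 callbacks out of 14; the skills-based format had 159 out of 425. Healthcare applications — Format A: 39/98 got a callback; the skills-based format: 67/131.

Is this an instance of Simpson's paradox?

Yes

Retail: Format A 180/314 = 57.3%, the skills-based format 35/53 = 66.0% → the skills-based format
Tech: Format A 4/14 = 28.6%, the skills-based format 159/425 = 37.4% → the skills-based format
Healthcare: Format A 39/98 = 39.8%, the skills-based format 67/131 = 51.1% → the skills-based format
Overall: Format A 223/426 = 52.3%, the skills-based format 261/609 = 42.9% → Format A
The skills-based format wins each industry group but Format A wins overall — the comparison reverses. The skills-based format's applications skew toward tech, which has a lower base rate.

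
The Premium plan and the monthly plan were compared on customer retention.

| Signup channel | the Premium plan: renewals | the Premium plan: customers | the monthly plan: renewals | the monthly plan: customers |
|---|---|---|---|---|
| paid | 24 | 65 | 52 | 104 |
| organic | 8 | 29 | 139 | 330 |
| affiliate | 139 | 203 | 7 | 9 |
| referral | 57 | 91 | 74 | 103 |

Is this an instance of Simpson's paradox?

Yes

Paid: the Premium plan 24/65 = 36.9%, the monthly plan 52/104 = 50.0% → the monthly plan
Organic: the Premium plan 8/29 = 27.6%, the monthly plan 139/330 = 42.1% → the monthly plan
Affiliate: the Premium plan 139/203 = 68.5%, the monthly plan 7/9 = 77.8% → the monthly plan
Referral: the Premium plan 57/91 = 62.6%, the monthly plan 74/103 = 71.8% → the monthly plan
Overall: the Premium plan 228/388 = 58.8%, the monthly plan 272/546 = 49.8% → the Premium plan
The monthly plan wins each signup group but the Premium plan wins overall — the comparison reverses. The monthly plan's customers skew toward organic, which has a lower base rate.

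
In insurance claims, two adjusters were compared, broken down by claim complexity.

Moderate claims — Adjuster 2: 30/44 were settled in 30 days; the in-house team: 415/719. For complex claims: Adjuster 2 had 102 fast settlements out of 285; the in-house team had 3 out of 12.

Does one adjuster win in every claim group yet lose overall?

Yes

Moderate: Adjuster 2 30/44 = 68.2%, the in-house team 415/719 = 57.7% → Adjuster 2
Complex: Adjuster 2 102/285 = 35.8%, the in-house team 3/12 = 25.0% → Adjuster 2
Overall: Adjuster 2 132/329 = 40.1%, the in-house team 418/731 = 57.2% → the in-house team
Adjuster 2 wins each claim group but the in-house team wins overall — the comparison reverses. Adjuster 2's claims skew toward complex, which has a lower base rate.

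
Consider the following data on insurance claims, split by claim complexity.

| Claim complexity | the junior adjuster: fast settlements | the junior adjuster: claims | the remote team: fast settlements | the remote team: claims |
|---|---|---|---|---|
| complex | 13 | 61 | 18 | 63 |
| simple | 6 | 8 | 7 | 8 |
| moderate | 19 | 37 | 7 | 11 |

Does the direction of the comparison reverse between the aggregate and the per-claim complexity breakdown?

No

Complex: the junior adjuster 13/61 = 21.3%, the remote team 18/63 = 28.6% → the remote team
Simple: the junior adjuster 6/8 = 75.0%, the remote team 7/8 = 87.5% → the remote team
Moderate: the junior adjuster 19/37 = 51.4%, the remote team 7/11 = 63.6% → the remote team
Overall: the junior adjuster 38/106 = 35.8%, the remote team 32/82 = 39.0% → the remote team
The remote team wins overall and in every claim group — no reversal.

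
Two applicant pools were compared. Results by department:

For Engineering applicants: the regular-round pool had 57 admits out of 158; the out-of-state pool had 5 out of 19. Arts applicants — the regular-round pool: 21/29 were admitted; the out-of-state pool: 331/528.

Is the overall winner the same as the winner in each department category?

Engineering: the regular-round pool 57/158 = 36.1%, the out-of-state pool 5/19 = 26.3% → the regular-round pool
Arts: the regular-round pool 21/29 = 72.4%, the out-of-state pool 331/528 = 62.7% → the regular-round pool
Overall: the regular-round pool 78/187 = 41.7%, the out-of-state pool 336/547 = 61.4% → the out-of-state pool
The regular-round pool wins each department group but the out-of-state pool wins overall — the comparison reverses. The regular-round pool's applicants skew toward Engineering, which has a lower base rate.

No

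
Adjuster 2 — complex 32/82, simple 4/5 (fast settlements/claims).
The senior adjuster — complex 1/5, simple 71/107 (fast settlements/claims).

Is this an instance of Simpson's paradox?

Yes

Complex: Adjuster 2 32/82 = 39.0%, the senior adjuster 1/5 = 20.0% → Adjuster 2
Simple: Adjuster 2 4/5 = 80.0%, the senior adjuster 71/107 = 66.4% → Adjuster 2
Overall: Adjuster 2 36/87 = 41.4%, the senior adjuster 72/112 = 64.3% → the senior adjuster
Adjuster 2 wins each claim group but the senior adjuster wins overall — the comparison reverses. Adjuster 2's claims skew toward complex, which has a lower base rate.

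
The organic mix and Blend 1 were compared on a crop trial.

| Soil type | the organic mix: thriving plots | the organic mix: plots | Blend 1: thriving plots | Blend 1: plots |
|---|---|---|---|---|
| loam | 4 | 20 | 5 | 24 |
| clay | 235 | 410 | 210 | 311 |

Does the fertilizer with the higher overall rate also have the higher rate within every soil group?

Yes

Loam: the organic mix 4/20 = 20.0%, Blend 1 5/24 = 20.8% → Blend 1
Clay: the organic mix 235/410 = 57.3%, Blend 1 210/311 = 67.5% → Blend 1
Overall: the organic mix 239/430 = 55.6%, Blend 1 215/335 = 64.2% → Blend 1
Blend 1 wins overall and in every soil group — no reversal.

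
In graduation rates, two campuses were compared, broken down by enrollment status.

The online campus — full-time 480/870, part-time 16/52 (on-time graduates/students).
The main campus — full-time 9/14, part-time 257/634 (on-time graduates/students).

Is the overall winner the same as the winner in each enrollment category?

No

Full-time: the online campus 480/870 = 55.2%, the main campus 9/14 = 64.3% → the main campus
Part-time: the online campus 16/52 = 30.8%, the main campus 257/634 = 40.5% → the main campus
Overall: the online campus 496/922 = 53.8%, the main campus 266/648 = 41.0% → the online campus
The main campus wins each enrollment group but the online campus wins overall — the comparison reverses. The main campus's students skew toward part-time, which has a lower base rate.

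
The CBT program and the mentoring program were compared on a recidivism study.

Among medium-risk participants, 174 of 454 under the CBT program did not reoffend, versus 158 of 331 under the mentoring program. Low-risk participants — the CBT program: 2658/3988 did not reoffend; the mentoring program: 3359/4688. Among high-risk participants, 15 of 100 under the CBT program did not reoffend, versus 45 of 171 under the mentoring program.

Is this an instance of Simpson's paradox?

No

Medium-risk: the CBT program 174/454 = 38.3%, the mentoring program 158/331 = 47.7% → the mentoring program
Low-risk: the CBT program 2658/3988 = 66.6%, the mentoring program 3359/4688 = 71.7% → the mentoring program
High-risk: the CBT program 15/100 = 15.0%, the mentoring program 45/171 = 26.3% → the mentoring program
Overall: the CBT program 2847/4542 = 62.7%, the mentoring program 3562/5190 = 68.6% → the mentoring program
The mentoring program wins overall and in every risk group — no reversal.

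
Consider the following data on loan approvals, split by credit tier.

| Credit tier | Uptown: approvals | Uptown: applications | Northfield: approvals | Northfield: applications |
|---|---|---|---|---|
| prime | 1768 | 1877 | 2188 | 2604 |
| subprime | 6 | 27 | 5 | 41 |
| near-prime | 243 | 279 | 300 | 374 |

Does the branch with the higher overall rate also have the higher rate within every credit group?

Yes

Prime: Uptown 1768/1877 = 94.2%, Northfield 2188/2604 = 84.0% → Uptown
Subprime: Uptown 6/27 = 22.2%, Northfield 5/41 = 12.2% → Uptown
Near-prime: Uptown 243/279 = 87.1%, Northfield 300/374 = 80.2% → Uptown
Overall: Uptown 2017/2183 = 92.4%, Northfield 2493/3019 = 82.6% → Uptown
Uptown wins overall and in every credit group — no reversal.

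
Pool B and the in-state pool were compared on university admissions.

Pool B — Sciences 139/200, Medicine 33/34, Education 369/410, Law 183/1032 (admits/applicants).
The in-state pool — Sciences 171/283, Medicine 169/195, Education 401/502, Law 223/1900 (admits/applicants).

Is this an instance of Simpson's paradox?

No

Sciences: Pool B 139/200 = 69.5%, the in-state pool 171/283 = 60.4% → Pool B
Medicine: Pool B 33/34 = 97.1%, the in-state pool 169/195 = 86.7% → Pool B
Education: Pool B 369/410 = 90.0%, the in-state pool 401/502 = 79.9% → Pool B
Law: Pool B 183/1032 = 17.7%, the in-state pool 223/1900 = 11.7% → Pool B
Overall: Pool B 724/1676 = 43.2%, the in-state pool 964/2880 = 33.5% → Pool B
Pool B wins overall and in every department group — no reversal.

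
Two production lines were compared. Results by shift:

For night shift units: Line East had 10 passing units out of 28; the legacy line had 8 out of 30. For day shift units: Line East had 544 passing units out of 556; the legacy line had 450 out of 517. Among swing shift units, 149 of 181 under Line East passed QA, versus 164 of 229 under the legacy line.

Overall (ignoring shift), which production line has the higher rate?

Line East

Night shift: Line East 10/28 = 35.7%, the legacy line 8/30 = 26.7% → Line East
Day shift: Line East 544/556 = 97.8%, the legacy line 450/517 = 87.0% → Line East
Swing shift: Line East 149/181 = 82.3%, the legacy line 164/229 = 71.6% → Line East
Overall: Line East 703/765 = 91.9%, the legacy line 622/776 = 80.2% → Line East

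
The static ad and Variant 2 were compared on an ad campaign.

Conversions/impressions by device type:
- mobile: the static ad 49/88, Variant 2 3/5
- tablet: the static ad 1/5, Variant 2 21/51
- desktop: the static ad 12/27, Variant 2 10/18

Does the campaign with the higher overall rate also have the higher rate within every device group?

No

Mobile: the static ad 49/88 = 55.7%, Variant 2 3/5 = 60.0% → Variant 2
Tablet: the static ad 1/5 = 20.0%, Variant 2 21/51 = 41.2% → Variant 2
Desktop: the static ad 12/27 = 44.4%, Variant 2 10/18 = 55.6% → Variant 2
Overall: the static ad 62/120 = 51.7%, Variant 2 34/74 = 45.9% → the static ad
Variant 2 wins each device group but the static ad wins overall — the comparison reverses. Variant 2's impressions skew toward tablet, which has a lower base rate.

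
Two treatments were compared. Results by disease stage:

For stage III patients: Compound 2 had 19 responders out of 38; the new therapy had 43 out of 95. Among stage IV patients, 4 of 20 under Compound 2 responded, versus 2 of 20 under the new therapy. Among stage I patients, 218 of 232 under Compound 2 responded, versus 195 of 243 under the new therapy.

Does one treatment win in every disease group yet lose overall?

Stage III: Compound 2 19/38 = 50.0%, the new therapy 43/95 = 45.3% → Compound 2
Stage IV: Compound 2 4/20 = 20.0%, the new therapy 2/20 = 10.0% → Compound 2
Stage I: Compound 2 218/232 = 94.0%, the new therapy 195/243 = 80.2% → Compound 2
Overall: Compound 2 241/290 = 83.1%, the new therapy 240/358 = 67.0% → Compound 2
Compound 2 wins overall and in every disease group — no reversal.

No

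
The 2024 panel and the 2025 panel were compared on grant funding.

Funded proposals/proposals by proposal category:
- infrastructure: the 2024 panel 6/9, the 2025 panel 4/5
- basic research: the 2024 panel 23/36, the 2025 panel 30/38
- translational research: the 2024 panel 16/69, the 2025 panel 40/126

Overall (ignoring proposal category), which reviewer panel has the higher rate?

Infrastructure: the 2024 panel 6/9 = 66.7%, the 2025 panel 4/5 = 80.0% → the 2025 panel
Basic research: the 2024 panel 23/36 = 63.9%, the 2025 panel 30/38 = 78.9% → the 2025 panel
Translational research: the 2024 panel 16/69 = 23.2%, the 2025 panel 40/126 = 31.7% → the 2025 panel
Overall: the 2024 panel 45/114 = 39.5%, the 2025 panel 74/169 = 43.8% → the 2025 panel

the 2025 panel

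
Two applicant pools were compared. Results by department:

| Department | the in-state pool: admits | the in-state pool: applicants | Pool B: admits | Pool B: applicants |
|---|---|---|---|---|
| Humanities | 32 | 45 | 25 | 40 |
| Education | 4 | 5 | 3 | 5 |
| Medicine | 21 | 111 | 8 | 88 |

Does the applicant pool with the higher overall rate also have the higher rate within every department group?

Humanities: the in-state pool 32/45 = 71.1%, Pool B 25/40 = 62.5% → the in-state pool
Education: the in-state pool 4/5 = 80.0%, Pool B 3/5 = 60.0% → the in-state pool
Medicine: the in-state pool 21/111 = 18.9%, Pool B 8/88 = 9.1% → the in-state pool
Overall: the in-state pool 57/161 = 35.4%, Pool B 36/133 = 27.1% → the in-state pool
The in-state pool wins overall and in every department group — no reversal.

Yes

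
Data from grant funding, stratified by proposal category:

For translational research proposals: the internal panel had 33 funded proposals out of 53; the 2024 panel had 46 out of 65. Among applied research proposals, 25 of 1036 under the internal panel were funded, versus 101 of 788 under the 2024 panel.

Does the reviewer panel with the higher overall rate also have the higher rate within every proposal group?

Yes

Translational research: the internal panel 33/53 = 62.3%, the 2024 panel 46/65 = 70.8% → the 2024 panel
Applied research: the internal panel 25/1036 = 2.4%, the 2024 panel 101/788 = 12.8% → the 2024 panel
Overall: the internal panel 58/1089 = 5.3%, the 2024 panel 147/853 = 17.2% → the 2024 panel
The 2024 panel wins overall and in every proposal group — no reversal.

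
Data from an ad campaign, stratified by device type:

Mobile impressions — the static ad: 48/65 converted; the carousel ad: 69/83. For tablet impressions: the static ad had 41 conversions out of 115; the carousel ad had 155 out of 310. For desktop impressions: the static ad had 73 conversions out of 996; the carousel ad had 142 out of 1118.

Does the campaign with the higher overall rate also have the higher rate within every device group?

Mobile: the static ad 48/65 = 73.8%, the carousel ad 69/83 = 83.1% → the carousel ad
Tablet: the static ad 41/115 = 35.7%, the carousel ad 155/310 = 50.0% → the carousel ad
Desktop: the static ad 73/996 = 7.3%, the carousel ad 142/1118 = 12.7% → the carousel ad
Overall: the static ad 162/1176 = 13.8%, the carousel ad 366/1511 = 24.2% → the carousel ad
The carousel ad wins overall and in every device group — no reversal.

Yes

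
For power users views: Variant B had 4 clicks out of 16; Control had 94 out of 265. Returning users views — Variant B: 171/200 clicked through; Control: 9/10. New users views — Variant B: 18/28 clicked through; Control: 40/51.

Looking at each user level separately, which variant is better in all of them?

Power users: Variant B 4/16 = 25.0%, Control 94/265 = 35.5% → Control
Returning users: Variant B 171/200 = 85.5%, Control 9/10 = 90.0% → Control
New users: Variant B 18/28 = 64.3%, Control 40/51 = 78.4% → Control
Control has the higher rate in all 3 groups.

Control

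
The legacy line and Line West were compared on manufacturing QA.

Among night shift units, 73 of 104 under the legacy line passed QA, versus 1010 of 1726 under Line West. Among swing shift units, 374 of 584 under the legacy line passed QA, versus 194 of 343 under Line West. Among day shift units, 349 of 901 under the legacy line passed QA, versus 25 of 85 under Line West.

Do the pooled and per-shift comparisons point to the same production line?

No

Night shift: the legacy line 73/104 = 70.2%, Line West 1010/1726 = 58.5% → the legacy line
Swing shift: the legacy line 374/584 = 64.0%, Line West 194/343 = 56.6% → the legacy line
Day shift: the legacy line 349/901 = 38.7%, Line West 25/85 = 29.4% → the legacy line
Overall: the legacy line 796/1589 = 50.1%, Line West 1229/2154 = 57.1% → Line West
The legacy line wins each shift group but Line West wins overall — the comparison reverses. The legacy line's units skew toward day shift, which has a lower base rate.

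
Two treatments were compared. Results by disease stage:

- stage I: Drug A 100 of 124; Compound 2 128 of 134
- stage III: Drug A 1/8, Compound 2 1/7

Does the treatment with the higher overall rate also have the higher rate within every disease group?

Yes

Stage I: Drug A 100/124 = 80.6%, Compound 2 128/134 = 95.5% → Compound 2
Stage III: Drug A 1/8 = 12.5%, Compound 2 1/7 = 14.3% → Compound 2
Overall: Drug A 101/132 = 76.5%, Compound 2 129/141 = 91.5% → Compound 2
Compound 2 wins overall and in every disease group — no reversal.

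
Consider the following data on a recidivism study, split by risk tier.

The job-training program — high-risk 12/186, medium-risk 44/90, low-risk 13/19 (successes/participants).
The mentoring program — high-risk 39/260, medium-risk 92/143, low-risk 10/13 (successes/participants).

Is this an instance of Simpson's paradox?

High-risk: the job-training program 12/186 = 6.5%, the mentoring program 39/260 = 15.0% → the mentoring program
Medium-risk: the job-training program 44/90 = 48.9%, the mentoring program 92/143 = 64.3% → the mentoring program
Low-risk: the job-training program 13/19 = 68.4%, the mentoring program 10/13 = 76.9% → the mentoring program
Overall: the job-training program 69/295 = 23.4%, the mentoring program 141/416 = 33.9% → the mentoring program
The mentoring program wins overall and in every risk group — no reversal.

No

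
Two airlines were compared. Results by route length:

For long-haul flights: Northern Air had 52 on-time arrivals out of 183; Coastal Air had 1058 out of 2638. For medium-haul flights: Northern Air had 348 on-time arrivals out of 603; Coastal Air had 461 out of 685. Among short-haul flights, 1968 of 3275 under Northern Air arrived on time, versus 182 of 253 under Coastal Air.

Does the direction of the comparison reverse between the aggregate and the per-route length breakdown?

Long-haul: Northern Air 52/183 = 28.4%, Coastal Air 1058/2638 = 40.1% → Coastal Air
Medium-haul: Northern Air 348/603 = 57.7%, Coastal Air 461/685 = 67.3% → Coastal Air
Short-haul: Northern Air 1968/3275 = 60.1%, Coastal Air 182/253 = 71.9% → Coastal Air
Overall: Northern Air 2368/4061 = 58.3%, Coastal Air 1701/3576 = 47.6% → Northern Air
Coastal Air wins each route group but Northern Air wins overall — the comparison reverses. Coastal Air's flights skew toward long-haul, which has a lower base rate.

Yes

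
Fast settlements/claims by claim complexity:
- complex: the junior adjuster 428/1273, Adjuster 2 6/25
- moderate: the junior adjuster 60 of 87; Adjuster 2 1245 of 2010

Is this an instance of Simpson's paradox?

Yes

Complex: the junior adjuster 428/1273 = 33.6%, Adjuster 2 6/25 = 24.0% → the junior adjuster
Moderate: the junior adjuster 60/87 = 69.0%, Adjuster 2 1245/2010 = 61.9% → the junior adjuster
Overall: the junior adjuster 488/1360 = 35.9%, Adjuster 2 1251/2035 = 61.5% → Adjuster 2
The junior adjuster wins each claim group but Adjuster 2 wins overall — the comparison reverses. The junior adjuster's claims skew toward complex, which has a lower base rate.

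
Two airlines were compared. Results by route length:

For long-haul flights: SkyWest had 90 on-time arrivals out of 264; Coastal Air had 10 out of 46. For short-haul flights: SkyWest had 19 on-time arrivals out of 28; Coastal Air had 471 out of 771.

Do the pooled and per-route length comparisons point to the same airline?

Long-haul: SkyWest 90/264 = 34.1%, Coastal Air 10/46 = 21.7% → SkyWest
Short-haul: SkyWest 19/28 = 67.9%, Coastal Air 471/771 = 61.1% → SkyWest
Overall: SkyWest 109/292 = 37.3%, Coastal Air 481/817 = 58.9% → Coastal Air
SkyWest wins each route group but Coastal Air wins overall — the comparison reverses. SkyWest's flights skew toward long-haul, which has a lower base rate.

No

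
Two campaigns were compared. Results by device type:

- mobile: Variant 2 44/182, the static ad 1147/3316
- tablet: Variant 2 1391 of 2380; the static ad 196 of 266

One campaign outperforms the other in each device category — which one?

the static ad

Mobile: Variant 2 44/182 = 24.2%, the static ad 1147/3316 = 34.6% → the static ad
Tablet: Variant 2 1391/2380 = 58.4%, the static ad 196/266 = 73.7% → the static ad
The static ad has the higher rate in both groups.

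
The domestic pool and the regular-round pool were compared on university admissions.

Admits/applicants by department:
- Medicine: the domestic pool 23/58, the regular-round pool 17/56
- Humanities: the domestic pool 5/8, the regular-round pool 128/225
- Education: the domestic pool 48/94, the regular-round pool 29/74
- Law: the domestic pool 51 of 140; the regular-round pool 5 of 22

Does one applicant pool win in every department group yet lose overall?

Medicine: the domestic pool 23/58 = 39.7%, the regular-round pool 17/56 = 30.4% → the domestic pool
Humanities: the domestic pool 5/8 = 62.5%, the regular-round pool 128/225 = 56.9% → the domestic pool
Education: the domestic pool 48/94 = 51.1%, the regular-round pool 29/74 = 39.2% → the domestic pool
Law: the domestic pool 51/140 = 36.4%, the regular-round pool 5/22 = 22.7% → the domestic pool
Overall: the domestic pool 127/300 = 42.3%, the regular-round pool 179/377 = 47.5% → the regular-round pool
The domestic pool wins each department group but the regular-round pool wins overall — the comparison reverses. The domestic pool's applicants skew toward Law, which has a lower base rate.

Yes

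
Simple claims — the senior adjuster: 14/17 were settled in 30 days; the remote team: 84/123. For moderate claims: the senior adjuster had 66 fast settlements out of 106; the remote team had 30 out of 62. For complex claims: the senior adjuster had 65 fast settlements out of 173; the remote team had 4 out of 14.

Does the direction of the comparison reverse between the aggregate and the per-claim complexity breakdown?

Yes

Simple: the senior adjuster 14/17 = 82.4%, the remote team 84/123 = 68.3% → the senior adjuster
Moderate: the senior adjuster 66/106 = 62.3%, the remote team 30/62 = 48.4% → the senior adjuster
Complex: the senior adjuster 65/173 = 37.6%, the remote team 4/14 = 28.6% → the senior adjuster
Overall: the senior adjuster 145/296 = 49.0%, the remote team 118/199 = 59.3% → the remote team
The senior adjuster wins each claim group but the remote team wins overall — the comparison reverses. The senior adjuster's claims skew toward complex, which has a lower base rate.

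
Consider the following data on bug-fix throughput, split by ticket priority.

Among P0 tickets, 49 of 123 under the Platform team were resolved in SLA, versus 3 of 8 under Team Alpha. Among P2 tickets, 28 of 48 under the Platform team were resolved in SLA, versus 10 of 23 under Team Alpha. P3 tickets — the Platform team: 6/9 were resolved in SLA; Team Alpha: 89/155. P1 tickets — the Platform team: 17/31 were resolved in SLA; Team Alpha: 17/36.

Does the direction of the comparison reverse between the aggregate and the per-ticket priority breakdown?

Yes

P0: the Platform team 49/123 = 39.8%, Team Alpha 3/8 = 37.5% → the Platform team
P2: the Platform team 28/48 = 58.3%, Team Alpha 10/23 = 43.5% → the Platform team
P3: the Platform team 6/9 = 66.7%, Team Alpha 89/155 = 57.4% → the Platform team
P1: the Platform team 17/31 = 54.8%, Team Alpha 17/36 = 47.2% → the Platform team
Overall: the Platform team 100/211 = 47.4%, Team Alpha 119/222 = 53.6% → Team Alpha
The Platform team wins each ticket group but Team Alpha wins overall — the comparison reverses. The Platform team's tickets skew toward P0, which has a lower base rate.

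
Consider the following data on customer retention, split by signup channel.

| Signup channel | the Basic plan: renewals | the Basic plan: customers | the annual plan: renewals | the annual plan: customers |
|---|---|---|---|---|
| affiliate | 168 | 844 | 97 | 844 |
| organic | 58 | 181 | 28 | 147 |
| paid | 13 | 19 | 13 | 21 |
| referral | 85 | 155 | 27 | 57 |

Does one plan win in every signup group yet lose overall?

No

Affiliate: the Basic plan 168/844 = 19.9%, the annual plan 97/844 = 11.5% → the Basic plan
Organic: the Basic plan 58/181 = 32.0%, the annual plan 28/147 = 19.0% → the Basic plan
Paid: the Basic plan 13/19 = 68.4%, the annual plan 13/21 = 61.9% → the Basic plan
Referral: the Basic plan 85/155 = 54.8%, the annual plan 27/57 = 47.4% → the Basic plan
Overall: the Basic plan 324/1199 = 27.0%, the annual plan 165/1069 = 15.4% → the Basic plan
The Basic plan wins overall and in every signup group — no reversal.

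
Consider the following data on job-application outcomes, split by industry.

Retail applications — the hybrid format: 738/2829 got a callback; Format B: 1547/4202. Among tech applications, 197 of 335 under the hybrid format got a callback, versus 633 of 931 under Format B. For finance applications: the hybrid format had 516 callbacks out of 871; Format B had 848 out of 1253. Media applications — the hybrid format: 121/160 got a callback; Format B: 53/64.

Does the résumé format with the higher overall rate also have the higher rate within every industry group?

Retail: the hybrid format 738/2829 = 26.1%, Format B 1547/4202 = 36.8% → Format B
Tech: the hybrid format 197/335 = 58.8%, Format B 633/931 = 68.0% → Format B
Finance: the hybrid format 516/871 = 59.2%, Format B 848/1253 = 67.7% → Format B
Media: the hybrid format 121/160 = 75.6%, Format B 53/64 = 82.8% → Format B
Overall: the hybrid format 1572/4195 = 37.5%, Format B 3081/6450 = 47.8% → Format B
Format B wins overall and in every industry group — no reversal.

Yes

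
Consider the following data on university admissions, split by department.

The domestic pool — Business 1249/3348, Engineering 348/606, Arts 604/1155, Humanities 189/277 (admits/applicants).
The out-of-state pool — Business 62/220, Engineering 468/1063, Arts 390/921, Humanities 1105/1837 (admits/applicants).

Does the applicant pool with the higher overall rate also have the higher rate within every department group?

Business: the domestic pool 1249/3348 = 37.3%, the out-of-state pool 62/220 = 28.2% → the domestic pool
Engineering: the domestic pool 348/606 = 57.4%, the out-of-state pool 468/1063 = 44.0% → the domestic pool
Arts: the domestic pool 604/1155 = 52.3%, the out-of-state pool 390/921 = 42.3% → the domestic pool
Humanities: the domestic pool 189/277 = 68.2%, the out-of-state pool 1105/1837 = 60.2% → the domestic pool
Overall: the domestic pool 2390/5386 = 44.4%, the out-of-state pool 2025/4041 = 50.1% → the out-of-state pool
The domestic pool wins each department group but the out-of-state pool wins overall — the comparison reverses. The domestic pool's applicants skew toward Business, which has a lower base rate.

No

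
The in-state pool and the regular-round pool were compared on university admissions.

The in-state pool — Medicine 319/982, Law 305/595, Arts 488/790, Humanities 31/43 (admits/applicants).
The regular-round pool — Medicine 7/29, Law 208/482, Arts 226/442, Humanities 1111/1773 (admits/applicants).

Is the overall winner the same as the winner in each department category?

No

Medicine: the in-state pool 319/982 = 32.5%, the regular-round pool 7/29 = 24.1% → the in-state pool
Law: the in-state pool 305/595 = 51.3%, the regular-round pool 208/482 = 43.2% → the in-state pool
Arts: the in-state pool 488/790 = 61.8%, the regular-round pool 226/442 = 51.1% → the in-state pool
Humanities: the in-state pool 31/43 = 72.1%, the regular-round pool 1111/1773 = 62.7% → the in-state pool
Overall: the in-state pool 1143/2410 = 47.4%, the regular-round pool 1552/2726 = 56.9% → the regular-round pool
The in-state pool wins each department group but the regular-round pool wins overall — the comparison reverses. The in-state pool's applicants skew toward Medicine, which has a lower base rate.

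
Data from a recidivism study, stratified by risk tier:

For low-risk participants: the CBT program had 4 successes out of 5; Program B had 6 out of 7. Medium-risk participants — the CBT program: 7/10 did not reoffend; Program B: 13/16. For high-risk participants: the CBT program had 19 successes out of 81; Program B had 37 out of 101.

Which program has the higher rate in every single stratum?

Program B

Low-risk: the CBT program 4/5 = 80.0%, Program B 6/7 = 85.7% → Program B
Medium-risk: the CBT program 7/10 = 70.0%, Program B 13/16 = 81.2% → Program B
High-risk: the CBT program 19/81 = 23.5%, Program B 37/101 = 36.6% → Program B
Program B has the higher rate in all 3 groups.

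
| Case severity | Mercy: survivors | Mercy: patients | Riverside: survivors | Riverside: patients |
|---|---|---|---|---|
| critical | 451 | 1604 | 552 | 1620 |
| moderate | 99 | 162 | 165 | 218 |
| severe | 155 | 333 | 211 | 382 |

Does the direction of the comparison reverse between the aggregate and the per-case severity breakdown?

No

Critical: Mercy 451/1604 = 28.1%, Riverside 552/1620 = 34.1% → Riverside
Moderate: Mercy 99/162 = 61.1%, Riverside 165/218 = 75.7% → Riverside
Severe: Mercy 155/333 = 46.5%, Riverside 211/382 = 55.2% → Riverside
Overall: Mercy 705/2099 = 33.6%, Riverside 928/2220 = 41.8% → Riverside
Riverside wins overall and in every case group — no reversal.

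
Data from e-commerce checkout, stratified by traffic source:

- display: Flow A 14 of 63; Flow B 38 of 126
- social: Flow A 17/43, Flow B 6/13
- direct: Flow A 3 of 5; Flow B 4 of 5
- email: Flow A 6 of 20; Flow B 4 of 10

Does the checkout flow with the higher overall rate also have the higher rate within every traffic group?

Yes

Display: Flow A 14/63 = 22.2%, Flow B 38/126 = 30.2% → Flow B
Social: Flow A 17/43 = 39.5%, Flow B 6/13 = 46.2% → Flow B
Direct: Flow A 3/5 = 60.0%, Flow B 4/5 = 80.0% → Flow B
Email: Flow A 6/20 = 30.0%, Flow B 4/10 = 40.0% → Flow B
Overall: Flow A 40/131 = 30.5%, Flow B 52/154 = 33.8% → Flow B
Flow B wins overall and in every traffic group — no reversal.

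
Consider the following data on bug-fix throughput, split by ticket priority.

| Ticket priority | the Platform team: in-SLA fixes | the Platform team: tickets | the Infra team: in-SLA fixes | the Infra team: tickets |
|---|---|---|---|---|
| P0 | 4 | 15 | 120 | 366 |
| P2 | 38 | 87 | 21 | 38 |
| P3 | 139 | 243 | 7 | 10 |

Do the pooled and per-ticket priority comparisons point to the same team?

P0: the Platform team 4/15 = 26.7%, the Infra team 120/366 = 32.8% → the Infra team
P2: the Platform team 38/87 = 43.7%, the Infra team 21/38 = 55.3% → the Infra team
P3: the Platform team 139/243 = 57.2%, the Infra team 7/10 = 70.0% → the Infra team
Overall: the Platform team 181/345 = 52.5%, the Infra team 148/414 = 35.7% → the Platform team
The Infra team wins each ticket group but the Platform team wins overall — the comparison reverses. The Infra team's tickets skew toward P0, which has a lower base rate.

No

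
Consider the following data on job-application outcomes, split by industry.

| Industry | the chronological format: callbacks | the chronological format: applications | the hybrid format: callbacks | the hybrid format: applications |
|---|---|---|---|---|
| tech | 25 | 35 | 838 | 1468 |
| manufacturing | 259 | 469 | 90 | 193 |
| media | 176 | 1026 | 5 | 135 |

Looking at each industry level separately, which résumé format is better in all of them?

Tech: the chronological format 25/35 = 71.4%, the hybrid format 838/1468 = 57.1% → the chronological format
Manufacturing: the chronological format 259/469 = 55.2%, the hybrid format 90/193 = 46.6% → the chronological format
Media: the chronological format 176/1026 = 17.2%, the hybrid format 5/135 = 3.7% → the chronological format
The chronological format has the higher rate in all 3 groups.

the chronological format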